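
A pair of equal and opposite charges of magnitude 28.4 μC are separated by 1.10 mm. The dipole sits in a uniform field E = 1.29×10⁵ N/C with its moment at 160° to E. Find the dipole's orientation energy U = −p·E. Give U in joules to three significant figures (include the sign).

Dipole moment p = qd = (2.84×10⁻⁵ C)(0.00110 m) = 3.124×10⁻⁸ C·m.
U = −p·E = −pE cosθ.
U = −(3.124×10⁻⁸)(1.29×10⁵)·cos160° = 0.003787 J.

U ≈ 0.00379 J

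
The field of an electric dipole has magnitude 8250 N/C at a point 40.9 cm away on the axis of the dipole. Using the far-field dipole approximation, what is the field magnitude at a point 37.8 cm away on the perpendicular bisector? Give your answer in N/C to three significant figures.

E ≈ 5230 N/C

Dipole fields scale as 1/r³ in the far field.
The axial field is twice the equatorial field at the same r, so the geometry factor is 1/2.
E₂ = E₁ · (1/2) · (r₁/r₂)³ = 8250 · 0.5 · (40.9/37.8)³.
(r₁/r₂)³ = (1.082)³ = 1.267.
E₂ ≈ 5225 N/C.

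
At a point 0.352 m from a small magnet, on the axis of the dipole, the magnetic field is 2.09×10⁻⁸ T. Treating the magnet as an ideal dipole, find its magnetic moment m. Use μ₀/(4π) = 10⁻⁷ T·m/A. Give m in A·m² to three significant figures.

On axis B = (μ₀/4π)·2m/r³, so m = Br³·4π/(μ₀·2).
m = (2.09×10⁻⁸)·(0.352)³ / (2·10⁻⁷) = 0.004558 A·m².

m ≈ 0.00456 A·m²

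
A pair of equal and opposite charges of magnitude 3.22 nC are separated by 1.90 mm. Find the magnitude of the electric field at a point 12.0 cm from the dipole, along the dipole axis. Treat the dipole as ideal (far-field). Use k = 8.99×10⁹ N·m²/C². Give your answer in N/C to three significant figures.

E ≈ 63.7 N/C

Dipole moment p = qd = (3.22×10⁻⁹ C)(0.00190 m) = 6.118×10⁻¹² C·m.
On the dipole axis E = 2kp/r³.
E = 2·(8.99×10⁹)(6.118×10⁻¹²) / (0.120)³ = 63.66 N/C.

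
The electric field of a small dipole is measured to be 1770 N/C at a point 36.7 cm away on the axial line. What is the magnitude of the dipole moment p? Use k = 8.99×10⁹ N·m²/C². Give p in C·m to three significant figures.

p ≈ 4.87×10⁻⁹ C·m

On axis E = 2kp/r³, so p = Er³/(2k).
p = (1770)·(0.367)³ / (2·8.99×10⁹) = 4.866×10⁻⁹ C·m.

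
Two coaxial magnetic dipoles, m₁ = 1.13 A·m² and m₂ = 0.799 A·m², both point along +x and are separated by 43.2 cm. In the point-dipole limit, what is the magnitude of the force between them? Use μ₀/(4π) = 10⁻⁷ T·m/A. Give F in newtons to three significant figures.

F ≈ 1.56×10⁻⁵ N

On-axis B of dipole 1: B = (μ₀/4π)·2m₁/r³. Force on dipole 2: F = m₂·dB/dr.
dB/dr = −(μ₀/4π)·6m₁/r⁴, so |F| = (μ₀/4π)·6m₁m₂/r⁴.
F = 6(10⁻⁷)(1.13)(0.799)/(0.432)⁴ = 1.555×10⁻⁵ N.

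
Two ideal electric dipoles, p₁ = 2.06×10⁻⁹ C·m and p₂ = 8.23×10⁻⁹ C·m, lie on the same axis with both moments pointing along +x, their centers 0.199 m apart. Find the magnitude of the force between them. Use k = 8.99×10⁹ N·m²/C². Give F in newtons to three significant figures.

On-axis field of dipole 1 at distance r: E = 2kp₁/r³. Force on dipole 2 is F = p₂·dE/dr (gradient along axis).
dE/dr = −6kp₁/r⁴, so |F| = 6kp₁p₂/r⁴ (attractive for aligned moments).
F = 6(8.99×10⁹)(2.06×10⁻⁹)(8.23×10⁻⁹)/(0.199)⁴ = 5.831×10⁻⁴ N.

F ≈ 5.83×10⁻⁴ N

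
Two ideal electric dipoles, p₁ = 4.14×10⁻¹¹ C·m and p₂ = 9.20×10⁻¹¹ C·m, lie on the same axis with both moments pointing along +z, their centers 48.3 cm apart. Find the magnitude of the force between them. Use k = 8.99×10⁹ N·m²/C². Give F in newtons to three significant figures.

F ≈ 3.77×10⁻⁹ N

On-axis field of dipole 1 at distance r: E = 2kp₁/r³. Force on dipole 2 is F = p₂·dE/dr (gradient along axis).
dE/dr = −6kp₁/r⁴, so |F| = 6kp₁p₂/r⁴ (attractive for aligned moments).
F = 6(8.99×10⁹)(4.14×10⁻¹¹)(9.20×10⁻¹¹)/(0.483)⁴ = 3.775×10⁻⁹ N.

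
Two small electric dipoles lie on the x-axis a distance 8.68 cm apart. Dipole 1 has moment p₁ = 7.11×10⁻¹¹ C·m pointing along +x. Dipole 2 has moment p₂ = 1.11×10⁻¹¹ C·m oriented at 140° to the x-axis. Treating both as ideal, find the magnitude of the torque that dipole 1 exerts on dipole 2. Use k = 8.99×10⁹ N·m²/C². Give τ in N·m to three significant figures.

τ ≈ 1.39×10⁻⁸ N·m

The second dipole sits on the axis of the first, so the field there is axial: E₁ = 2kp₁/r³ along +x.
E₁ = 2(8.99×10⁹)(7.11×10⁻¹¹)/(0.0868)³ = 1955 N/C.
Torque on the second dipole: τ = p₂ E₁ sinθ.
τ = (1.11×10⁻¹¹)(1955)·sin140° = 1.395×10⁻⁸ N·m.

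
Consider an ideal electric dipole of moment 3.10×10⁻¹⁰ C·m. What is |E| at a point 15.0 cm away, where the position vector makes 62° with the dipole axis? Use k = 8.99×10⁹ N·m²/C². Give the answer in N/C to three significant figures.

At angle θ the dipole field magnitude is E = (kp/r³)·√(1 + 3cos²θ).
kp/r³ = (8.99×10⁹)(3.10×10⁻¹⁰) / (0.150)³ = 825.7 N/C.
√(1 + 3cos²62°) = √(1 + 3·0.2204) = √1.6612 ≈ 1.2889.
E ≈ 825.7 × 1.289 = 1064 N/C.

E ≈ 1060 N/C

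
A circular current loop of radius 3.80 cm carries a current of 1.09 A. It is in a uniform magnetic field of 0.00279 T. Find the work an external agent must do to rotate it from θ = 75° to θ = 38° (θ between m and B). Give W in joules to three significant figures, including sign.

W ≈ -7.30×10⁻⁶ J

Magnetic moment m = IA = Iπa² = (1.09)·π·(0.0380)² = 0.004945 A·m².
W_ext = ΔU = −mB cosθ₂ + mB cosθ₁ = mB(cosθ₁ − cosθ₂).
W = (0.004945)(0.00279)·(cos75° − cos38°) = (1.380×10⁻⁵)·(-0.5292) = -7.301×10⁻⁶ J.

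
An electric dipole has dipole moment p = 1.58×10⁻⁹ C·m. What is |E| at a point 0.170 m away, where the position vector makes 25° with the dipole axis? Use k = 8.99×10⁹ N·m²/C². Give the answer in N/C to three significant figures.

At angle θ the dipole field magnitude is E = (kp/r³)·√(1 + 3cos²θ).
kp/r³ = (8.99×10⁹)(1.58×10⁻⁹) / (0.170)³ = 2891 N/C.
√(1 + 3cos²25°) = √(1 + 3·0.8214) = √3.4642 ≈ 1.8612.
E ≈ 2891 × 1.861 = 5381 N/C.

E ≈ 5380 N/C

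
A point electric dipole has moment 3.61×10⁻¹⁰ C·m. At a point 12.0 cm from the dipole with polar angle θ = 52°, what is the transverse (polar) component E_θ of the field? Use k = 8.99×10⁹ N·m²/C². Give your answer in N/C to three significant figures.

For a dipole, E_θ = (kp sinθ)/r³.
kp/r³ = (8.99×10⁹)(3.61×10⁻¹⁰)/(0.120)³ = 1878 N/C.
E_θ = 1878·sin52° = 1480 N/C.

E_θ ≈ 1480 N/C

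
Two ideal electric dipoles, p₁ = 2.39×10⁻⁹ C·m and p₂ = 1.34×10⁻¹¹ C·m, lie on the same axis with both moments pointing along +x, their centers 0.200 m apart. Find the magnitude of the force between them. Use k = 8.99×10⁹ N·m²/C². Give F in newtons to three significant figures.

F ≈ 1.08×10⁻⁶ N

On-axis field of dipole 1 at distance r: E = 2kp₁/r³. Force on dipole 2 is F = p₂·dE/dr (gradient along axis).
dE/dr = −6kp₁/r⁴, so |F| = 6kp₁p₂/r⁴ (attractive for aligned moments).
F = 6(8.99×10⁹)(2.39×10⁻⁹)(1.34×10⁻¹¹)/(0.200)⁴ = 1.080×10⁻⁶ N.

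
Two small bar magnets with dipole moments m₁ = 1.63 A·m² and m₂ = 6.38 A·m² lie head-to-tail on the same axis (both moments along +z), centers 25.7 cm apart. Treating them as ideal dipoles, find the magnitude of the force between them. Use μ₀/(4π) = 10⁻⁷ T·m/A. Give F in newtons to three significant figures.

F ≈ 0.00143 N

On-axis B of dipole 1: B = (μ₀/4π)·2m₁/r³. Force on dipole 2: F = m₂·dB/dr.
dB/dr = −(μ₀/4π)·6m₁/r⁴, so |F| = (μ₀/4π)·6m₁m₂/r⁴.
F = 6(10⁻⁷)(1.63)(6.38)/(0.257)⁴ = 0.001430 N.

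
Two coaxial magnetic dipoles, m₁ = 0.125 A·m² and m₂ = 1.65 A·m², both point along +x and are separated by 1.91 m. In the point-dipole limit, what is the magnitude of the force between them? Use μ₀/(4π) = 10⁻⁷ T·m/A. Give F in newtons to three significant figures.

F ≈ 9.30×10⁻⁹ N

On-axis B of dipole 1: B = (μ₀/4π)·2m₁/r³. Force on dipole 2: F = m₂·dB/dr.
dB/dr = −(μ₀/4π)·6m₁/r⁴, so |F| = (μ₀/4π)·6m₁m₂/r⁴.
F = 6(10⁻⁷)(0.125)(1.65)/(1.91)⁴ = 9.298×10⁻⁹ N.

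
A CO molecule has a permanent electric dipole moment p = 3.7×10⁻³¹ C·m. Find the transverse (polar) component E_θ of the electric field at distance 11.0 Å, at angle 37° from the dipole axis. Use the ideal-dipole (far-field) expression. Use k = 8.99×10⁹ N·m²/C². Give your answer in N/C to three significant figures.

For a dipole, E_θ = (kp sinθ)/r³.
kp/r³ = (8.99×10⁹)(3.70×10⁻³¹)/(1.10×10⁻⁹)³ = 2.499×10⁶ N/C.
E_θ = 2.499×10⁶·sin37° = 1.504×10⁶ N/C.

E_θ ≈ 1.50×10⁶ N/C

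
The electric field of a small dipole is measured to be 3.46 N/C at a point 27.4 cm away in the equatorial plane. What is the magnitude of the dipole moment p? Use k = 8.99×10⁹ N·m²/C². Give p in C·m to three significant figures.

In the equatorial plane E = kp/r³, so p = Er³/(k).
p = (3.46)·(0.274)³ / (8.99×10⁹) = 7.917×10⁻¹² C·m.

p ≈ 7.92×10⁻¹² C·m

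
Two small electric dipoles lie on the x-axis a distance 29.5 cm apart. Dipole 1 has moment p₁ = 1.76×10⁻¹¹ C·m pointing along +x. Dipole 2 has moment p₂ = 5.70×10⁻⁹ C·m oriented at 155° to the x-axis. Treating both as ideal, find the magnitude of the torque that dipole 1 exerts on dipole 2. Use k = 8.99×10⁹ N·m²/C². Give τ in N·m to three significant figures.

τ ≈ 2.97×10⁻⁸ N·m

The second dipole sits on the axis of the first, so the field there is axial: E₁ = 2kp₁/r³ along +x.
E₁ = 2(8.99×10⁹)(1.76×10⁻¹¹)/(0.295)³ = 12.33 N/C.
Torque on the second dipole: τ = p₂ E₁ sinθ.
τ = (5.70×10⁻⁹)(12.33)·sin155° = 2.969×10⁻⁸ N·m.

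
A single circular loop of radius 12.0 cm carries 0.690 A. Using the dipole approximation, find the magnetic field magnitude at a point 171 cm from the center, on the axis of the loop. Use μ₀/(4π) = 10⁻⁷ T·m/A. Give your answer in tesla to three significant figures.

Magnetic moment m = IA = Iπa² = (0.690)·π·(0.120)² = 0.03121 A·m².
On axis B = (μ₀/4π)·2m/r³.
B = 2·(10⁻⁷)·(0.03121) / (1.71)³ = 1.248×10⁻⁹ T.

B ≈ 1.25×10⁻⁹ T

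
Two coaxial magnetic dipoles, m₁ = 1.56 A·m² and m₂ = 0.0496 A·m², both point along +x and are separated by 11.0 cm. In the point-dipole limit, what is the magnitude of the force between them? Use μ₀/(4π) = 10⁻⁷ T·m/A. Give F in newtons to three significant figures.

On-axis B of dipole 1: B = (μ₀/4π)·2m₁/r³. Force on dipole 2: F = m₂·dB/dr.
dB/dr = −(μ₀/4π)·6m₁/r⁴, so |F| = (μ₀/4π)·6m₁m₂/r⁴.
F = 6(10⁻⁷)(1.56)(0.0496)/(0.110)⁴ = 3.171×10⁻⁴ N.

F ≈ 3.17×10⁻⁴ N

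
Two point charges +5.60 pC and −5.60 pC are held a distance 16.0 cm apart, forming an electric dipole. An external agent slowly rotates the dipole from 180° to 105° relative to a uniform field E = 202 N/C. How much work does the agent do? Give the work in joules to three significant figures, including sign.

Dipole moment p = qd = (5.60×10⁻¹² C)(0.160 m) = 8.96×10⁻¹³ C·m.
W_ext = ΔU = U(θ₂) − U(θ₁) = −pE cosθ₂ − (−pE cosθ₁) = pE(cosθ₁ − cosθ₂).
W = (8.96×10⁻¹³)(202)·(cos180° − cos105°) = (1.810×10⁻¹⁰)·(-0.7412) = -1.341×10⁻¹⁰ J.

W ≈ -1.34×10⁻¹⁰ J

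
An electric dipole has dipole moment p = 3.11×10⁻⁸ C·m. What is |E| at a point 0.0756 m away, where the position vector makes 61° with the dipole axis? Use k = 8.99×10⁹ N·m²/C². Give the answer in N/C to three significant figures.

E ≈ 8.45×10⁵ N/C

At angle θ the dipole field magnitude is E = (kp/r³)·√(1 + 3cos²θ).
kp/r³ = (8.99×10⁹)(3.11×10⁻⁸) / (0.0756)³ = 6.471×10⁵ N/C.
√(1 + 3cos²61°) = √(1 + 3·0.2350) = √1.7051 ≈ 1.3058.
E ≈ 6.471×10⁵ × 1.306 = 8.450×10⁵ N/C.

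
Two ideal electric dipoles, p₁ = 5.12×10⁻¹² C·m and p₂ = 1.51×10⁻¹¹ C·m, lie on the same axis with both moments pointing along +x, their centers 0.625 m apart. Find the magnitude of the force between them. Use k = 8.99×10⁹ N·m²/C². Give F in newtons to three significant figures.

F ≈ 2.73×10⁻¹¹ N

On-axis field of dipole 1 at distance r: E = 2kp₁/r³. Force on dipole 2 is F = p₂·dE/dr (gradient along axis).
dE/dr = −6kp₁/r⁴, so |F| = 6kp₁p₂/r⁴ (attractive for aligned moments).
F = 6(8.99×10⁹)(5.12×10⁻¹²)(1.51×10⁻¹¹)/(0.625)⁴ = 2.733×10⁻¹¹ N.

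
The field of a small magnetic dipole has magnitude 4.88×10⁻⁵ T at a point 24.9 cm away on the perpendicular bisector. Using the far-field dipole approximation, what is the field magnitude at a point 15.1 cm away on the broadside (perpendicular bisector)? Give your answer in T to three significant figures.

B ≈ 2.19×10⁻⁴ T

Dipole fields scale as 1/r³ in the far field; the geometry is the same at both points.
B₂ = B₁ · (r₁/r₂)³ = 4.88×10⁻⁵ · (24.9/15.1)³.
(r₁/r₂)³ = (1.649)³ = 4.484.
B₂ ≈ 2.188×10⁻⁴ T.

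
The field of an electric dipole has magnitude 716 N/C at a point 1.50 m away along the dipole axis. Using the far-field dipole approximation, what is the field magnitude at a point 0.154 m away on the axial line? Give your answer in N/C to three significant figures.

Dipole fields scale as 1/r³ in the far field; the geometry is the same at both points.
E₂ = E₁ · (r₁/r₂)³ = 716 · (1.50/0.154)³.
(r₁/r₂)³ = (9.74)³ = 924.1.
E₂ ≈ 6.616×10⁵ N/C.

E ≈ 6.62×10⁵ N/C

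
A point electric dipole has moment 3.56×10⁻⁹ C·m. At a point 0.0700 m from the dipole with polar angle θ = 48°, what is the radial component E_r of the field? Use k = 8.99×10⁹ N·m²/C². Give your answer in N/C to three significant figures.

E_r ≈ 1.25×10⁵ N/C

For a dipole, E_r = (2kp cosθ)/r³.
kp/r³ = (8.99×10⁹)(3.56×10⁻⁹)/(0.0700)³ = 9.331×10⁴ N/C.
E_r = 2·9.331×10⁴·cos48° = 1.249×10⁵ N/C.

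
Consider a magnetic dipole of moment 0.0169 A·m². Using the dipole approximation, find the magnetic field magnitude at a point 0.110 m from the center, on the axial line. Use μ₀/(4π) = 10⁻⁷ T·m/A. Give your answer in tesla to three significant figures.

On axis B = (μ₀/4π)·2m/r³.
B = 2·(10⁻⁷)·(0.0169) / (0.110)³ = 2.539×10⁻⁶ T.

B ≈ 2.54×10⁻⁶ T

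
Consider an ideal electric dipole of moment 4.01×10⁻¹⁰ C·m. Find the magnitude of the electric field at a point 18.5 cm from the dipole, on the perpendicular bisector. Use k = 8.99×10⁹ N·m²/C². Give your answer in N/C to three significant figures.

In the equatorial plane E = kp/r³.
E = (8.99×10⁹)(4.01×10⁻¹⁰) / (0.185)³ = 569.4 N/C.

E ≈ 569 N/C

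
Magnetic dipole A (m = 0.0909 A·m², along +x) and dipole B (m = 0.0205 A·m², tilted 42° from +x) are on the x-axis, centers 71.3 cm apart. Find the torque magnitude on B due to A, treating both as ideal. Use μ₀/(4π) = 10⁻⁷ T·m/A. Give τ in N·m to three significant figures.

Dipole B is on the axis of dipole A, so B₁ there is axial: B₁ = (μ₀/4π)·2m₁/r³ along +x.
B₁ = 2(10⁻⁷)(0.0909)/(0.713)³ = 5.016×10⁻⁸ T.
τ = m₂ B₁ sinθ.
τ = (0.0205)(5.016×10⁻⁸)·sin42° = 6.880×10⁻¹⁰ N·m.

τ ≈ 6.88×10⁻¹⁰ N·m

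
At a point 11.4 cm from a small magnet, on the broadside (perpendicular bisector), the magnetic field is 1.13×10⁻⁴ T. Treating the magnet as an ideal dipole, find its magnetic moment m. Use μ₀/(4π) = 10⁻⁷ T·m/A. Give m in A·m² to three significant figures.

In the equatorial plane B = (μ₀/4π)·m/r³, so m = Br³·4π/(μ₀).
m = (1.13×10⁻⁴)·(0.114)³ / (10⁻⁷) = 1.674 A·m².

m ≈ 1.67 A·m²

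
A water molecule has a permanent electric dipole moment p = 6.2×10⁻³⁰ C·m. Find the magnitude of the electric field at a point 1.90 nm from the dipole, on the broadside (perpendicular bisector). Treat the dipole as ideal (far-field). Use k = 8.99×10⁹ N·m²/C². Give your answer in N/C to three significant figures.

In the equatorial plane E = kp/r³.
E = (8.99×10⁹)(6.20×10⁻³⁰) / (1.90×10⁻⁹)³ = 8.126×10⁶ N/C.

E ≈ 8.13×10⁶ N/C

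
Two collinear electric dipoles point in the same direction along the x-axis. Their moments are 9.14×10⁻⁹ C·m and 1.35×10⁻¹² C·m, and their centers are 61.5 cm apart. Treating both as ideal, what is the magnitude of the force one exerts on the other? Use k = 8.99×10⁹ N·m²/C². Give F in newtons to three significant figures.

F ≈ 4.65×10⁻⁹ N

On-axis field of dipole 1 at distance r: E = 2kp₁/r³. Force on dipole 2 is F = p₂·dE/dr (gradient along axis).
dE/dr = −6kp₁/r⁴, so |F| = 6kp₁p₂/r⁴ (attractive for aligned moments).
F = 6(8.99×10⁹)(9.14×10⁻⁹)(1.35×10⁻¹²)/(0.615)⁴ = 4.653×10⁻⁹ N.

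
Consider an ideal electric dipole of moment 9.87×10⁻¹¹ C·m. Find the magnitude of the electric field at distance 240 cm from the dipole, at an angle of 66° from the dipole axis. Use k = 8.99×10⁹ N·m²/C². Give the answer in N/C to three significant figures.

At angle θ the dipole field magnitude is E = (kp/r³)·√(1 + 3cos²θ).
kp/r³ = (8.99×10⁹)(9.87×10⁻¹¹) / (2.40)³ = 0.06419 N/C.
√(1 + 3cos²66°) = √(1 + 3·0.1654) = √1.4963 ≈ 1.2232.
E ≈ 0.06419 × 1.223 = 0.07852 N/C.

E ≈ 0.0785 N/C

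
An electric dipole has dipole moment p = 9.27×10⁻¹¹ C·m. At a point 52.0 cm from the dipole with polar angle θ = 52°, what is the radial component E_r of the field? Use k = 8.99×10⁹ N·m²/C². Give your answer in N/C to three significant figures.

E_r ≈ 7.30 N/C

For a dipole, E_r = (2kp cosθ)/r³.
kp/r³ = (8.99×10⁹)(9.27×10⁻¹¹)/(0.520)³ = 5.927 N/C.
E_r = 2·5.927·cos52° = 7.298 N/C.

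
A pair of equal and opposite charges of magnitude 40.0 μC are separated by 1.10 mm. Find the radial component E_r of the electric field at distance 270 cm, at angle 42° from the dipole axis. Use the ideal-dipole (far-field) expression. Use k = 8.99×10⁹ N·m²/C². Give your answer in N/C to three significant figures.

E_r ≈ 29.9 N/C

Dipole moment p = qd = (4.00×10⁻⁵ C)(0.00110 m) = 4.40×10⁻⁸ C·m.
For a dipole, E_r = (2kp cosθ)/r³.
kp/r³ = (8.99×10⁹)(4.40×10⁻⁸)/(2.70)³ = 20.10 N/C.
E_r = 2·20.10·cos42° = 29.87 N/C.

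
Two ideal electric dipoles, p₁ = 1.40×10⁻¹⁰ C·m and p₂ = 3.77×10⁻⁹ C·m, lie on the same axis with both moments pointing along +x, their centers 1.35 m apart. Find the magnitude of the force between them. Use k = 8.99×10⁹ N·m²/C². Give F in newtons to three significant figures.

F ≈ 8.57×10⁻⁹ N

On-axis field of dipole 1 at distance r: E = 2kp₁/r³. Force on dipole 2 is F = p₂·dE/dr (gradient along axis).
dE/dr = −6kp₁/r⁴, so |F| = 6kp₁p₂/r⁴ (attractive for aligned moments).
F = 6(8.99×10⁹)(1.40×10⁻¹⁰)(3.77×10⁻⁹)/(1.35)⁴ = 8.571×10⁻⁹ N.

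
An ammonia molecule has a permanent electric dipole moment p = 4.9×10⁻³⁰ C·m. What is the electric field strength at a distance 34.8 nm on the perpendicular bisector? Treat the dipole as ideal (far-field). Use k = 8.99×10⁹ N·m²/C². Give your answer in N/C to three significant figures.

E ≈ 1050 N/C

On the perpendicular bisector E = kp/r³ (half the axial value at the same distance).
E = (8.99×10⁹)(4.90×10⁻³⁰) / (3.48×10⁻⁸)³ = 1045 N/C.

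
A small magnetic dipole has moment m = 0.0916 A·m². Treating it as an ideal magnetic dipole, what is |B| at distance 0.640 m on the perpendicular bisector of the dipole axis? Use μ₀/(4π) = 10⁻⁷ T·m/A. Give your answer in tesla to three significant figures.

B ≈ 3.49×10⁻⁸ T

In the equatorial plane B = (μ₀/4π)·m/r³ (half the axial value).
B = (10⁻⁷)·(0.0916) / (0.640)³ = 3.494×10⁻⁸ T.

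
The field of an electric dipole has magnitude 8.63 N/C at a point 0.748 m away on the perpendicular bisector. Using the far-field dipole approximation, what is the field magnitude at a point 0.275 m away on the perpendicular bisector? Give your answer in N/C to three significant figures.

Dipole fields scale as 1/r³ in the far field; the geometry is the same at both points.
E₂ = E₁ · (r₁/r₂)³ = 8.63 · (0.748/0.275)³.
(r₁/r₂)³ = (2.72)³ = 20.12.
E₂ ≈ 173.7 N/C.

E ≈ 174 N/C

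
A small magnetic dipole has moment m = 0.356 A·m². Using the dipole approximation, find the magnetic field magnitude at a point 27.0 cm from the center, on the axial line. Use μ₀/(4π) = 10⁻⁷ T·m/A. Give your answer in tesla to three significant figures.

On axis B = (μ₀/4π)·2m/r³.
B = 2·(10⁻⁷)·(0.356) / (0.270)³ = 3.617×10⁻⁶ T.

B ≈ 3.62×10⁻⁶ T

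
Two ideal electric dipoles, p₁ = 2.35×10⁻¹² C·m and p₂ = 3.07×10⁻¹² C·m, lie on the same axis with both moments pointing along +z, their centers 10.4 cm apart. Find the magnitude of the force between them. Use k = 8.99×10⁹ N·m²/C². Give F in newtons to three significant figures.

On-axis field of dipole 1 at distance r: E = 2kp₁/r³. Force on dipole 2 is F = p₂·dE/dr (gradient along axis).
dE/dr = −6kp₁/r⁴, so |F| = 6kp₁p₂/r⁴ (attractive for aligned moments).
F = 6(8.99×10⁹)(2.35×10⁻¹²)(3.07×10⁻¹²)/(0.104)⁴ = 3.326×10⁻⁹ N.

F ≈ 3.33×10⁻⁹ N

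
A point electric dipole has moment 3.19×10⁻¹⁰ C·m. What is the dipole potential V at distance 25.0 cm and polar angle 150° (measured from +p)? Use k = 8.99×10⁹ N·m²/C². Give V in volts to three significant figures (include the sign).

V ≈ -39.7 V

The dipole potential is V = kp cosθ / r².
V = (8.99×10⁹)(3.19×10⁻¹⁰)·cos150° / (0.250)² = -39.74 V.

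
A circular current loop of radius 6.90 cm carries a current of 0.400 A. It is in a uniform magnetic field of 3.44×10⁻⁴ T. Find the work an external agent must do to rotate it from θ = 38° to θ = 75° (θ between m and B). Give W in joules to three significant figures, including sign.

W ≈ 1.09×10⁻⁶ J

Magnetic moment m = IA = Iπa² = (0.400)·π·(0.0690)² = 0.005983 A·m².
W_ext = ΔU = −mB cosθ₂ + mB cosθ₁ = mB(cosθ₁ − cosθ₂).
W = (0.005983)(3.44×10⁻⁴)·(cos38° − cos75°) = (2.058×10⁻⁶)·(+0.5292) = 1.089×10⁻⁶ J.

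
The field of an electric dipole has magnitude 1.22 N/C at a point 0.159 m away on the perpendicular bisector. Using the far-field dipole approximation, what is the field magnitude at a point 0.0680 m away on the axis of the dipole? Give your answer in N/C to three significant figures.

Dipole fields scale as 1/r³ in the far field.
The axial field is twice the equatorial field at the same r, so the geometry factor is 2/1.
E₂ = E₁ · (2/1) · (r₁/r₂)³ = 1.22 · 2 · (0.159/0.0680)³.
(r₁/r₂)³ = (2.338)³ = 12.78.
E₂ ≈ 31.19 N/C.

E ≈ 31.2 N/C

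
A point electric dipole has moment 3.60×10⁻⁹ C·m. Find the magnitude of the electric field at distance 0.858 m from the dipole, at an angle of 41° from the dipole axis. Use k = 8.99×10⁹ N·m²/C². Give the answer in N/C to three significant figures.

E ≈ 84.3 N/C

At angle θ the dipole field magnitude is E = (kp/r³)·√(1 + 3cos²θ).
kp/r³ = (8.99×10⁹)(3.60×10⁻⁹) / (0.858)³ = 51.24 N/C.
√(1 + 3cos²41°) = √(1 + 3·0.5696) = √2.7088 ≈ 1.6458.
E ≈ 51.24 × 1.646 = 84.33 N/C.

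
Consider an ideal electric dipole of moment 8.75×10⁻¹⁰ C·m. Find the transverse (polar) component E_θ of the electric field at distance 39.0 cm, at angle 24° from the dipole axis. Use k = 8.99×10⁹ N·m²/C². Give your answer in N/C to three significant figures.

E_θ ≈ 53.9 N/C

For a dipole, E_θ = (kp sinθ)/r³.
kp/r³ = (8.99×10⁹)(8.75×10⁻¹⁰)/(0.390)³ = 132.6 N/C.
E_θ = 132.6·sin24° = 53.94 N/C.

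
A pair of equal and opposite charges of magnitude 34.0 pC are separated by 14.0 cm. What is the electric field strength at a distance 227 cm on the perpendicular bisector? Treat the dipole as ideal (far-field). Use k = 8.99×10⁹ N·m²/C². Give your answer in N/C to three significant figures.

E ≈ 0.00366 N/C

Dipole moment p = qd = (3.40×10⁻¹¹ C)(0.140 m) = 4.76×10⁻¹² C·m.
On the perpendicular bisector E = kp/r³ (half the axial value at the same distance).
E = (8.99×10⁹)(4.76×10⁻¹²) / (2.27)³ = 0.003658 N/C.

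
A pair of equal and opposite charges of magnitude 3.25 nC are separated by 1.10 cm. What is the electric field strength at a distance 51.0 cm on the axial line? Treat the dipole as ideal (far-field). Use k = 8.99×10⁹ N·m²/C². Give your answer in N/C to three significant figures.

E ≈ 4.85 N/C

Dipole moment p = qd = (3.25×10⁻⁹ C)(0.0110 m) = 3.575×10⁻¹¹ C·m.
On the dipole axis E = 2kp/r³.
E = 2·(8.99×10⁹)(3.575×10⁻¹¹) / (0.510)³ = 4.846 N/C.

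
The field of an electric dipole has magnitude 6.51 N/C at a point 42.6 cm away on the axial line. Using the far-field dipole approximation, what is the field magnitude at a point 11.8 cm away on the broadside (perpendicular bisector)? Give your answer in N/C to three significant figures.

Dipole fields scale as 1/r³ in the far field.
The axial field is twice the equatorial field at the same r, so the geometry factor is 1/2.
E₂ = E₁ · (1/2) · (r₁/r₂)³ = 6.51 · 0.5 · (42.6/11.8)³.
(r₁/r₂)³ = (3.61)³ = 47.05.
E₂ ≈ 153.2 N/C.

E ≈ 153 N/C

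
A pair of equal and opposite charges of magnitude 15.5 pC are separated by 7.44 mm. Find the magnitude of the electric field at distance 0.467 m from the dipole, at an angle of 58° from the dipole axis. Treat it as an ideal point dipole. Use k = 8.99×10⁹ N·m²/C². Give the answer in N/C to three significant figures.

Dipole moment p = qd = (1.55×10⁻¹¹ C)(0.00744 m) = 1.153×10⁻¹³ C·m.
At angle θ the dipole field magnitude is E = (kp/r³)·√(1 + 3cos²θ).
kp/r³ = (8.99×10⁹)(1.153×10⁻¹³) / (0.467)³ = 0.01018 N/C.
√(1 + 3cos²58°) = √(1 + 3·0.2808) = √1.8424 ≈ 1.3574.
E ≈ 0.01018 × 1.357 = 0.01381 N/C.

E ≈ 0.0138 N/C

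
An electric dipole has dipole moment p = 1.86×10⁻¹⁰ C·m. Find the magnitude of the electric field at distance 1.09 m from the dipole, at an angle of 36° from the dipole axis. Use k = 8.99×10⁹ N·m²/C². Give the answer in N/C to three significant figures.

At angle θ the dipole field magnitude is E = (kp/r³)·√(1 + 3cos²θ).
kp/r³ = (8.99×10⁹)(1.86×10⁻¹⁰) / (1.09)³ = 1.291 N/C.
√(1 + 3cos²36°) = √(1 + 3·0.6545) = √2.9635 ≈ 1.7215.
E ≈ 1.291 × 1.721 = 2.223 N/C.

E ≈ 2.22 N/C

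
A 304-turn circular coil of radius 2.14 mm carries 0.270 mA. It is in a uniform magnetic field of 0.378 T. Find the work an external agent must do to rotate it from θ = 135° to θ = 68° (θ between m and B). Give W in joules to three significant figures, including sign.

W ≈ -4.83×10⁻⁷ J

m = NIA = NIπa² = 304·(2.70×10⁻⁴)·π·(0.00214)² = 1.181×10⁻⁶ A·m².
W_ext = ΔU = −mB cosθ₂ + mB cosθ₁ = mB(cosθ₁ − cosθ₂).
W = (1.181×10⁻⁶)(0.378)·(cos135° − cos68°) = (4.464×10⁻⁷)·(-1.0817) = -4.829×10⁻⁷ J.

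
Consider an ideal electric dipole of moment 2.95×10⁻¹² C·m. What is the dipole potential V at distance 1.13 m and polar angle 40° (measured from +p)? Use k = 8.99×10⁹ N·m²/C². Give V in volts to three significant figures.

V ≈ 0.0159 V

The dipole potential is V = kp cosθ / r².
V = (8.99×10⁹)(2.95×10⁻¹²)·cos40° / (1.13)² = 0.01591 V.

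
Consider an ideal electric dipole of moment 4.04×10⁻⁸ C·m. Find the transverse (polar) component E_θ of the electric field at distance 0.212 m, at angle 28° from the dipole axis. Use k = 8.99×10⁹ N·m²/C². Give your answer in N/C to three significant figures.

E_θ ≈ 1.79×10⁴ N/C

For a dipole, E_θ = (kp sinθ)/r³.
kp/r³ = (8.99×10⁹)(4.04×10⁻⁸)/(0.212)³ = 3.812×10⁴ N/C.
E_θ = 3.812×10⁴·sin28° = 1.790×10⁴ N/C.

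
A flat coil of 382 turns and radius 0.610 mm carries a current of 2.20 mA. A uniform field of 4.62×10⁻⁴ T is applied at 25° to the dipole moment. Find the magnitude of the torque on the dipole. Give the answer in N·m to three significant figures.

τ ≈ 1.92×10⁻¹⁰ N·m

m = NIA = NIπa² = 382·(0.00220)·π·(6.10×10⁻⁴)² = 9.824×10⁻⁷ A·m².
Torque on a magnetic dipole: τ = mB sinθ.
τ = (9.824×10⁻⁷)(4.62×10⁻⁴)·sin25° = 1.918×10⁻¹⁰ N·m.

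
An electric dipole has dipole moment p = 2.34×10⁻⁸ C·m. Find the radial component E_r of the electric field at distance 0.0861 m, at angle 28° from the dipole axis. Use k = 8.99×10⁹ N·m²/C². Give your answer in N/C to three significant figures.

E_r ≈ 5.82×10⁵ N/C

For a dipole, E_r = (2kp cosθ)/r³.
kp/r³ = (8.99×10⁹)(2.34×10⁻⁸)/(0.0861)³ = 3.296×10⁵ N/C.
E_r = 2·3.296×10⁵·cos28° = 5.820×10⁵ N/C.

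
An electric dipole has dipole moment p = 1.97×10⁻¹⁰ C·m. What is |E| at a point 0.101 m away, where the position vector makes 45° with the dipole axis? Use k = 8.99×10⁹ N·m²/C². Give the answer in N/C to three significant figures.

At angle θ the dipole field magnitude is E = (kp/r³)·√(1 + 3cos²θ).
kp/r³ = (8.99×10⁹)(1.97×10⁻¹⁰) / (0.101)³ = 1719 N/C.
√(1 + 3cos²45°) = √(1 + 3·0.5000) = √2.5000 ≈ 1.5811.
E ≈ 1719 × 1.581 = 2718 N/C.

E ≈ 2720 N/C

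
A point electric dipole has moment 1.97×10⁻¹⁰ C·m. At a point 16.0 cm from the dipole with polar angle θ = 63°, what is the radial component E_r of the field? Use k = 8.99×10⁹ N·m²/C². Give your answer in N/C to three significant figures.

For a dipole, E_r = (2kp cosθ)/r³.
kp/r³ = (8.99×10⁹)(1.97×10⁻¹⁰)/(0.160)³ = 432.4 N/C.
E_r = 2·432.4·cos63° = 392.6 N/C.

E_r ≈ 393 N/C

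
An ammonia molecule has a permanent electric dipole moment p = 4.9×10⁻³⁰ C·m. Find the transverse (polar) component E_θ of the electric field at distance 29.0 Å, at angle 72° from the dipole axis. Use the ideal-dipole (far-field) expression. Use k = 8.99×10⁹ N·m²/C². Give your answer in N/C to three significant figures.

E_θ ≈ 1.72×10⁶ N/C

For a dipole, E_θ = (kp sinθ)/r³.
kp/r³ = (8.99×10⁹)(4.90×10⁻³⁰)/(2.90×10⁻⁹)³ = 1.806×10⁶ N/C.
E_θ = 1.806×10⁶·sin72° = 1.718×10⁶ N/C.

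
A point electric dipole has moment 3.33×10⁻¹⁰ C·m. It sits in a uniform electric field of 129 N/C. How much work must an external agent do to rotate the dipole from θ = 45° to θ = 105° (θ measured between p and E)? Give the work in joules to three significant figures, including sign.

W_ext = ΔU = U(θ₂) − U(θ₁) = −pE cosθ₂ − (−pE cosθ₁) = pE(cosθ₁ − cosθ₂).
W = (3.33×10⁻¹⁰)(129)·(cos45° − cos105°) = (4.296×10⁻⁸)·(+0.9659) = 4.149×10⁻⁸ J.

W ≈ 4.15×10⁻⁸ J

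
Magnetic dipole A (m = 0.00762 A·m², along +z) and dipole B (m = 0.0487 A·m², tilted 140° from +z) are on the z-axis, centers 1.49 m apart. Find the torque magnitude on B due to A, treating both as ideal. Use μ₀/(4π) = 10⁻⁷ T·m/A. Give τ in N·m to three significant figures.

τ ≈ 1.44×10⁻¹¹ N·m

Dipole B is on the axis of dipole A, so B₁ there is axial: B₁ = (μ₀/4π)·2m₁/r³ along +z.
B₁ = 2(10⁻⁷)(0.00762)/(1.49)³ = 4.607×10⁻¹⁰ T.
τ = m₂ B₁ sinθ.
τ = (0.0487)(4.607×10⁻¹⁰)·sin140° = 1.442×10⁻¹¹ N·m.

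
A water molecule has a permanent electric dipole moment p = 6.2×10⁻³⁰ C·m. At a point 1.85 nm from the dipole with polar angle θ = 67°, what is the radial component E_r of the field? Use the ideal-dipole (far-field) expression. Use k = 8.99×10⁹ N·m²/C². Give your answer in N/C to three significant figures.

E_r ≈ 6.88×10⁶ N/C

For a dipole, E_r = (2kp cosθ)/r³.
kp/r³ = (8.99×10⁹)(6.20×10⁻³⁰)/(1.85×10⁻⁹)³ = 8.803×10⁶ N/C.
E_r = 2·8.803×10⁶·cos67° = 6.879×10⁶ N/C.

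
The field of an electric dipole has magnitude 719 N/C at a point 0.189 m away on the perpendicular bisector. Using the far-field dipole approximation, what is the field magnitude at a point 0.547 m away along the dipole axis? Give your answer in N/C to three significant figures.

E ≈ 59.3 N/C

Dipole fields scale as 1/r³ in the far field.
The axial field is twice the equatorial field at the same r, so the geometry factor is 2/1.
E₂ = E₁ · (2/1) · (r₁/r₂)³ = 719 · 2 · (0.189/0.547)³.
(r₁/r₂)³ = (0.3455)³ = 0.04125.
E₂ ≈ 59.32 N/C.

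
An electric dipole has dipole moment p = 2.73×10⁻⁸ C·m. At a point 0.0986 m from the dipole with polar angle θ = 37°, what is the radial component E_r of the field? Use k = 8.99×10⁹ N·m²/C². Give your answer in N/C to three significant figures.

For a dipole, E_r = (2kp cosθ)/r³.
kp/r³ = (8.99×10⁹)(2.73×10⁻⁸)/(0.0986)³ = 2.560×10⁵ N/C.
E_r = 2·2.560×10⁵·cos37° = 4.089×10⁵ N/C.

E_r ≈ 4.09×10⁵ N/C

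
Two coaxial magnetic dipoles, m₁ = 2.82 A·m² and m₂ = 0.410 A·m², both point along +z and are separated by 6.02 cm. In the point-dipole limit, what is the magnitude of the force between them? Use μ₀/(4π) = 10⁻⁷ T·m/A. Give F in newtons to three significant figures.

On-axis B of dipole 1: B = (μ₀/4π)·2m₁/r³. Force on dipole 2: F = m₂·dB/dr.
dB/dr = −(μ₀/4π)·6m₁/r⁴, so |F| = (μ₀/4π)·6m₁m₂/r⁴.
F = 6(10⁻⁷)(2.82)(0.410)/(0.0602)⁴ = 0.05282 N.

F ≈ 0.0528 N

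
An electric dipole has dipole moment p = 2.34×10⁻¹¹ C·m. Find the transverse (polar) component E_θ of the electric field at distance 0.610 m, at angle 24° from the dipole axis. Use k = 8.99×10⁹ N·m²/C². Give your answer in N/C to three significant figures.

E_θ ≈ 0.377 N/C

For a dipole, E_θ = (kp sinθ)/r³.
kp/r³ = (8.99×10⁹)(2.34×10⁻¹¹)/(0.610)³ = 0.9268 N/C.
E_θ = 0.9268·sin24° = 0.3770 N/C.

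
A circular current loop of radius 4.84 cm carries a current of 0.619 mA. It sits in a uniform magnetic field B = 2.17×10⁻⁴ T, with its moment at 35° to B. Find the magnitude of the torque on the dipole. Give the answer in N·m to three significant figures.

τ ≈ 5.67×10⁻¹⁰ N·m

Magnetic moment m = IA = Iπa² = (6.19×10⁻⁴)·π·(0.0484)² = 4.555×10⁻⁶ A·m².
Torque on a magnetic dipole: τ = mB sinθ.
τ = (4.555×10⁻⁶)(2.17×10⁻⁴)·sin35° = 5.669×10⁻¹⁰ N·m.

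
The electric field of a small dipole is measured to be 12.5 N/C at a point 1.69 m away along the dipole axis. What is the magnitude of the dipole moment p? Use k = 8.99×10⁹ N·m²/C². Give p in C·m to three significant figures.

p ≈ 3.36×10⁻⁹ C·m

On axis E = 2kp/r³, so p = Er³/(2k).
p = (12.5)·(1.69)³ / (2·8.99×10⁹) = 3.356×10⁻⁹ C·m.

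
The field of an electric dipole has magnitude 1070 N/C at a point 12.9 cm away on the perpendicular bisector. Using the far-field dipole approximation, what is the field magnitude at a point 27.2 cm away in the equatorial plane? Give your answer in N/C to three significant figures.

E ≈ 114 N/C

Dipole fields scale as 1/r³ in the far field; the geometry is the same at both points.
E₂ = E₁ · (r₁/r₂)³ = 1070 · (12.9/27.2)³.
(r₁/r₂)³ = (0.4743)³ = 0.1067.
E₂ ≈ 114.1 N/C.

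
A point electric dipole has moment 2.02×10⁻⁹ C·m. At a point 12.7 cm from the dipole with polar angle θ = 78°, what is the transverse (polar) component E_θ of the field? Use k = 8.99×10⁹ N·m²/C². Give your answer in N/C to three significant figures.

E_θ ≈ 8670 N/C

For a dipole, E_θ = (kp sinθ)/r³.
kp/r³ = (8.99×10⁹)(2.02×10⁻⁹)/(0.127)³ = 8865 N/C.
E_θ = 8865·sin78° = 8672 N/C.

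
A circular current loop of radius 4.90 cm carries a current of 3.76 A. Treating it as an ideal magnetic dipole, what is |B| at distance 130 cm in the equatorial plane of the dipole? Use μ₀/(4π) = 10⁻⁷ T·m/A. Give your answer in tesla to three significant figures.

Magnetic moment m = IA = Iπa² = (3.76)·π·(0.0490)² = 0.02836 A·m².
In the equatorial plane B = (μ₀/4π)·m/r³ (half the axial value).
B = (10⁻⁷)·(0.02836) / (1.30)³ = 1.291×10⁻⁹ T.

B ≈ 1.29×10⁻⁹ T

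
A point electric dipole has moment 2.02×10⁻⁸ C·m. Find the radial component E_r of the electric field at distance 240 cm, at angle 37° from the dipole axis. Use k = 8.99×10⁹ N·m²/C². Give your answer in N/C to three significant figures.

For a dipole, E_r = (2kp cosθ)/r³.
kp/r³ = (8.99×10⁹)(2.02×10⁻⁸)/(2.40)³ = 13.14 N/C.
E_r = 2·13.14·cos37° = 20.98 N/C.

E_r ≈ 21.0 N/C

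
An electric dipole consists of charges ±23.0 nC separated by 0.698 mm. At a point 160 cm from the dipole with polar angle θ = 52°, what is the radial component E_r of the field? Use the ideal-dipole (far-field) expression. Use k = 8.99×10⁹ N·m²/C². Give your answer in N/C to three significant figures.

E_r ≈ 0.0434 N/C

Dipole moment p = qd = (2.30×10⁻⁸ C)(6.98×10⁻⁴ m) = 1.605×10⁻¹¹ C·m.
For a dipole, E_r = (2kp cosθ)/r³.
kp/r³ = (8.99×10⁹)(1.605×10⁻¹¹)/(1.60)³ = 0.03523 N/C.
E_r = 2·0.03523·cos52° = 0.04338 N/C.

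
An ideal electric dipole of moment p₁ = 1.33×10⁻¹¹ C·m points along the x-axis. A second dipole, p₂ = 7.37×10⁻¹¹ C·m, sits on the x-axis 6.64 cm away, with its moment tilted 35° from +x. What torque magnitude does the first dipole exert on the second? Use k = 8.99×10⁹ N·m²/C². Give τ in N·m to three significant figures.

The second dipole sits on the axis of the first, so the field there is axial: E₁ = 2kp₁/r³ along +x.
E₁ = 2(8.99×10⁹)(1.33×10⁻¹¹)/(0.0664)³ = 816.8 N/C.
Torque on the second dipole: τ = p₂ E₁ sinθ.
τ = (7.37×10⁻¹¹)(816.8)·sin35° = 3.453×10⁻⁸ N·m.

τ ≈ 3.45×10⁻⁸ N·m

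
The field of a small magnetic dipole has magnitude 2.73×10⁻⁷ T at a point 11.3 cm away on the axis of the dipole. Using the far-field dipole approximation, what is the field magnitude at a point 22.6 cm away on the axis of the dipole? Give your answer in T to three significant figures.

Dipole fields scale as 1/r³ in the far field; the geometry is the same at both points.
B₂ = B₁ · (r₁/r₂)³ = 2.73×10⁻⁷ · (11.3/22.6)³.
(r₁/r₂)³ = (0.5)³ = 0.125.
B₂ ≈ 3.413×10⁻⁸ T.

B ≈ 3.41×10⁻⁸ T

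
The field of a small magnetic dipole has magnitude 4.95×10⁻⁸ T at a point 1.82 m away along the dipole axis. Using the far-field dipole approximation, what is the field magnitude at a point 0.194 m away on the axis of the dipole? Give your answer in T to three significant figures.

Dipole fields scale as 1/r³ in the far field; the geometry is the same at both points.
B₂ = B₁ · (r₁/r₂)³ = 4.95×10⁻⁸ · (1.82/0.194)³.
(r₁/r₂)³ = (9.381)³ = 825.7.
B₂ ≈ 4.087×10⁻⁵ T.

B ≈ 4.09×10⁻⁵ T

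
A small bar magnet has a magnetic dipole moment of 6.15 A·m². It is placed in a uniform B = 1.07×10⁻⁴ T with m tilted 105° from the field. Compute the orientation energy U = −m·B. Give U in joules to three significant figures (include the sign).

U = −m·B = −mB cosθ.
U = −(6.15)(1.07×10⁻⁴)·cos105° = 1.703×10⁻⁴ J.

U ≈ 1.70×10⁻⁴ J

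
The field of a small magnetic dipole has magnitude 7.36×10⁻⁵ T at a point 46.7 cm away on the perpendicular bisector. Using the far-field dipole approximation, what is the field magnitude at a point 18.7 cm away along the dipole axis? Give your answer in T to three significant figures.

Dipole fields scale as 1/r³ in the far field.
The axial field is twice the equatorial field at the same r, so the geometry factor is 2/1.
B₂ = B₁ · (2/1) · (r₁/r₂)³ = 7.36×10⁻⁵ · 2 · (46.7/18.7)³.
(r₁/r₂)³ = (2.497)³ = 15.57.
B₂ ≈ 0.002293 T.

B ≈ 0.00229 T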